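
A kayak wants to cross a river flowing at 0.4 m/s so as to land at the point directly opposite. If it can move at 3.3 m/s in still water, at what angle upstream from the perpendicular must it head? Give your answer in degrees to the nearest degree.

7°

To cancel the current, the upstream component of the kayak's velocity must equal the flow: 3.3 sin θ = 0.4.
sin θ = 0.4 / 3.3 = 0.1212.
θ = arcsin(0.1212) = 6.962°.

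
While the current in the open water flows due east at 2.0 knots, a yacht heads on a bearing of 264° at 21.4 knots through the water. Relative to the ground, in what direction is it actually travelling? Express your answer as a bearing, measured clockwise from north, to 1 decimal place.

Taking east as x and north as y: velocity relative to the water = (-21.283, -2.237) knots; the water relative to ground = (2.000, 0.000) knots.
Velocity relative to ground = (-21.283, -2.237) + (2.000, 0.000) = (-19.283, -2.237) knots.
Bearing = atan2(-19.28, -2.24) = 263.38° clockwise from north.

263.4°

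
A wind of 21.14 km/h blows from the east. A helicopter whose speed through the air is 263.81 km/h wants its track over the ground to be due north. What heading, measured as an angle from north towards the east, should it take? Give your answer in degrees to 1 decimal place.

4.6°

The wind pushes perpendicular to the desired track; the heading must have a component into the wind equal to 21.14 km/h: 263.81 sin θ = 21.14.
sin θ = 0.0801, so θ = 4.596°.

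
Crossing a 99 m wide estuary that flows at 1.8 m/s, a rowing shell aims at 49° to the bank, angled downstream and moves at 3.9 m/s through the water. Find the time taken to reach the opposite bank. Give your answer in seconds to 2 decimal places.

33.63 s

The component of the rowing shell's velocity perpendicular to the bank is 3.9 × sin 49° = 2.943 m/s.
Only the cross-stream component determines the crossing time; the current contributes nothing perpendicular to the bank.
Time = 99 / 2.943 = 33.635 s.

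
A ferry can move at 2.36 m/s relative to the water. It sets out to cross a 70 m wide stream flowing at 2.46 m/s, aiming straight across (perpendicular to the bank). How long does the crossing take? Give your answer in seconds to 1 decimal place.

The component of the ferry's velocity perpendicular to the bank is 2.36 m/s.
Only the cross-stream component determines the crossing time; the current contributes nothing perpendicular to the bank.
Time = 70 / 2.360 = 29.661 s.

29.7 s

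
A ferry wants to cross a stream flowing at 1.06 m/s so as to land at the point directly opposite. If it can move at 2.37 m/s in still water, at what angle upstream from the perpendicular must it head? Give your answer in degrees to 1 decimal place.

To cancel the current, the upstream component of the ferry's velocity must equal the flow: 2.37 sin θ = 1.06.
sin θ = 1.06 / 2.37 = 0.4473.
θ = arcsin(0.4473) = 26.568°.

26.6°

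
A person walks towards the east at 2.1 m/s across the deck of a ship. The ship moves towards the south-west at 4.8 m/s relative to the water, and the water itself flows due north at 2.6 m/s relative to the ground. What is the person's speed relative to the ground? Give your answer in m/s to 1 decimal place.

In east/north components (m/s): person relative to ship = (2.100, 0.000); ship relative to water = (-3.394, -3.394); water relative to ground = (0.000, 2.600).
Sum = (-1.294, -0.794) m/s.
Speed = |(-1.294, -0.794)| = 1.518 m/s.

1.5 m/s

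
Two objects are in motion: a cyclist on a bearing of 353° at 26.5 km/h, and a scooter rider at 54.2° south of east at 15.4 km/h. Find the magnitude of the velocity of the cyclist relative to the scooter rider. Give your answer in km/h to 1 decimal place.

Taking east as x and north as y: cyclist velocity = (-3.230, 26.302) km/h; scooter rider velocity = (9.008, -12.490) km/h.
Velocity of cyclist relative to scooter rider = (-3.230, 26.302) − (9.008, -12.490) = (-12.238, 38.793) km/h.
Magnitude = |(-12.238, 38.793)| = 40.677 km/h.

40.7 km/h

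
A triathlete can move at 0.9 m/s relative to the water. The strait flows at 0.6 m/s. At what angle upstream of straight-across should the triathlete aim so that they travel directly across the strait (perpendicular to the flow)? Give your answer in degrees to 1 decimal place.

To cancel the current, the upstream component of the triathlete's velocity must equal the flow: 0.9 sin θ = 0.6.
sin θ = 0.6 / 0.9 = 0.6667.
θ = arcsin(0.6667) = 41.810°.

41.8°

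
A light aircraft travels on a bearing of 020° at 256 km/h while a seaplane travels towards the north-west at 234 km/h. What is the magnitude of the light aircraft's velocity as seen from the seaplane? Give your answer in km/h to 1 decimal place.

263.9 km/h

Taking east as x and north as y: light aircraft velocity = (87.557, 240.561) km/h; seaplane velocity = (-165.463, 165.463) km/h.
Velocity of light aircraft relative to seaplane = (87.557, 240.561) − (-165.463, 165.463) = (253.020, 75.098) km/h.
Magnitude = |(253.020, 75.098)| = 263.930 km/h.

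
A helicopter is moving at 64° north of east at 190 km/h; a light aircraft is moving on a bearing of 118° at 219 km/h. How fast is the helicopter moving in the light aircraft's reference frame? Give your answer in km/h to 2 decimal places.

294.90 km/h

Taking east as x and north as y: helicopter velocity = (83.291, 170.771) km/h; light aircraft velocity = (193.366, -102.814) km/h.
Velocity of helicopter relative to light aircraft = (83.291, 170.771) − (193.366, -102.814) = (-110.075, 273.585) km/h.
Magnitude = |(-110.075, 273.585)| = 294.899 km/h.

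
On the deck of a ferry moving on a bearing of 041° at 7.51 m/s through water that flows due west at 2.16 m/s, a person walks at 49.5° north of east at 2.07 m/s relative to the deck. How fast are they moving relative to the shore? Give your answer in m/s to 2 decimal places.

8.33 m/s

In east/north components (m/s): person relative to ferry = (1.344, 1.574); ferry relative to water = (4.927, 5.668); water relative to ground = (-2.160, 0.000).
Sum = (4.111, 7.242) m/s.
Speed = |(4.111, 7.242)| = 8.328 m/s.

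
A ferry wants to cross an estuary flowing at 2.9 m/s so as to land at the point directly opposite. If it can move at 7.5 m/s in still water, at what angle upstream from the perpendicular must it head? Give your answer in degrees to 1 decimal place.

22.7°

To cancel the current, the upstream component of the ferry's velocity must equal the flow: 7.5 sin θ = 2.9.
sin θ = 2.9 / 7.5 = 0.3867.
θ = arcsin(0.3867) = 22.747°.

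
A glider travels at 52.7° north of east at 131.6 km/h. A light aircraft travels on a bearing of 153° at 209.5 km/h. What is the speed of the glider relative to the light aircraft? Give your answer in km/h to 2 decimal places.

291.75 km/h

Taking east as x and north as y: glider velocity = (79.748, 104.684) km/h; light aircraft velocity = (95.111, -186.666) km/h.
Velocity of glider relative to light aircraft = (79.748, 104.684) − (95.111, -186.666) = (-15.363, 291.350) km/h.
Magnitude = |(-15.363, 291.350)| = 291.755 km/h.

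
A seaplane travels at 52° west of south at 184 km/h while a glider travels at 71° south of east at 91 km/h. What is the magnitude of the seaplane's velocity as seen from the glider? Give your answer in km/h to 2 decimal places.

Taking east as x and north as y: seaplane velocity = (-144.994, -113.282) km/h; glider velocity = (29.627, -86.042) km/h.
Velocity of seaplane relative to glider = (-144.994, -113.282) − (29.627, -86.042) = (-174.621, -27.240) km/h.
Magnitude = |(-174.621, -27.240)| = 176.732 km/h.

176.73 km/h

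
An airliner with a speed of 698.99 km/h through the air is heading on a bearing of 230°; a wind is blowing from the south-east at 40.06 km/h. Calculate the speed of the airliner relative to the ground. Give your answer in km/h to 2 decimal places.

703.61 km/h

Taking east as x and north as y: velocity relative to the air = (-535.457, -449.302) km/h; the air relative to ground = (-28.327, 28.327) km/h.
Velocity relative to ground = (-535.457, -449.302) + (-28.327, 28.327) = (-563.784, -420.975) km/h.
Speed = |(-563.784, -420.975)| = 703.614 km/h.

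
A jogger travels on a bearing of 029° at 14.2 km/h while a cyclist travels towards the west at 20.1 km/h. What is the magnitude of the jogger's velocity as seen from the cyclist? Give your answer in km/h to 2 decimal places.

29.71 km/h

Taking east as x and north as y: jogger velocity = (6.884, 12.420) km/h; cyclist velocity = (-20.100, 0.000) km/h.
Velocity of jogger relative to cyclist = (6.884, 12.420) − (-20.100, 0.000) = (26.984, 12.420) km/h.
Magnitude = |(26.984, 12.420)| = 29.705 km/h.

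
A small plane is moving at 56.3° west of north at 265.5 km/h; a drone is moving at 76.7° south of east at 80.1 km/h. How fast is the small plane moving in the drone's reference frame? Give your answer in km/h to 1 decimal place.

Taking east as x and north as y: small plane velocity = (-220.884, 147.311) km/h; drone velocity = (18.427, -77.952) km/h.
Velocity of small plane relative to drone = (-220.884, 147.311) − (18.427, -77.952) = (-239.311, 225.263) km/h.
Magnitude = |(-239.311, 225.263)| = 328.653 km/h.

328.7 km/h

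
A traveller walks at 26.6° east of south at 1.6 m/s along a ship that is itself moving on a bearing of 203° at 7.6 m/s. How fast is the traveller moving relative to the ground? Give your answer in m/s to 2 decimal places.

Taking east as x and north as y: ship velocity = (-2.970, -6.996) m/s; traveller velocity relative to ship = (0.716, -1.431) m/s.
Velocity relative to ground = (-2.970, -6.996) + (0.716, -1.431) = (-2.253, -8.426) m/s.
Speed = |(-2.253, -8.426)| = 8.723 m/s.

8.72 m/s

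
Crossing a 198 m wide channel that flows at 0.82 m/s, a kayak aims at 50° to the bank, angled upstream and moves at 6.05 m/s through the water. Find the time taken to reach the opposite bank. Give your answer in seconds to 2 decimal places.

The component of the kayak's velocity perpendicular to the bank is 6.05 × sin 50° = 4.635 m/s.
The flow acts along the bank and has no component across it.
Time = 198 / 4.635 = 42.722 s.

42.72 s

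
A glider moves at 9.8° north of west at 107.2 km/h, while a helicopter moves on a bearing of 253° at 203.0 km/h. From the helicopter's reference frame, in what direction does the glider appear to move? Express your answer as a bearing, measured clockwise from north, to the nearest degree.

049°

Taking east as x and north as y: glider velocity = (-105.636, 18.246) km/h; helicopter velocity = (-194.130, -59.351) km/h.
Velocity of glider relative to helicopter = (-105.636, 18.246) − (-194.130, -59.351) = (88.494, 77.598) km/h.
Bearing = atan2(88.49, 77.60) = 48.75° clockwise from north.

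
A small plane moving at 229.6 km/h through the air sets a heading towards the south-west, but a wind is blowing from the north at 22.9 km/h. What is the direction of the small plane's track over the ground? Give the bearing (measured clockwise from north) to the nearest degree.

221°

Taking east as x and north as y: velocity relative to the air = (-162.352, -162.352) km/h; the air relative to ground = (0.000, -22.900) km/h.
Velocity relative to ground = (-162.352, -162.352) + (0.000, -22.900) = (-162.352, -185.252) km/h.
Bearing = atan2(-162.35, -185.25) = 221.23° clockwise from north.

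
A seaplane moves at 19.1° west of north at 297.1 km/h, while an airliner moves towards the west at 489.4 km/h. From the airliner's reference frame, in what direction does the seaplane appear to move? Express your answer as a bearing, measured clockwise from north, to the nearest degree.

Taking east as x and north as y: seaplane velocity = (-97.216, 280.744) km/h; airliner velocity = (-489.400, 0.000) km/h.
Velocity of seaplane relative to airliner = (-97.216, 280.744) − (-489.400, 0.000) = (392.184, 280.744) km/h.
Bearing = atan2(392.18, 280.74) = 54.40° clockwise from north.

054°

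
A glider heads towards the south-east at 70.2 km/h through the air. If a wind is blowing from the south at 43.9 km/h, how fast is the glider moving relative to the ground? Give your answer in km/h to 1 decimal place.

Taking east as x and north as y: velocity relative to the air = (49.639, -49.639) km/h; the air relative to ground = (0.000, 43.900) km/h.
Velocity relative to ground = (49.639, -49.639) + (0.000, 43.900) = (49.639, -5.739) km/h.
Speed = |(49.639, -5.739)| = 49.970 km/h.

50.0 km/h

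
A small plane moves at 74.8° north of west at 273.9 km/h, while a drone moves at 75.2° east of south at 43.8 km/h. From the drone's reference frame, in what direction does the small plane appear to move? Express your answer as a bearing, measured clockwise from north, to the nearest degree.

Taking east as x and north as y: small plane velocity = (-71.814, 264.318) km/h; drone velocity = (42.347, -11.189) km/h.
Velocity of small plane relative to drone = (-71.814, 264.318) − (42.347, -11.189) = (-114.160, 275.507) km/h.
Bearing = atan2(-114.16, 275.51) = 337.49° clockwise from north.

337°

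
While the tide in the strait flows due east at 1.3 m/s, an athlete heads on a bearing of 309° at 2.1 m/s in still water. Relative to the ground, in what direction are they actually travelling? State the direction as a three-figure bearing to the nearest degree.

Taking east as x and north as y: velocity relative to the water = (-1.632, 1.322) m/s; the water relative to ground = (1.300, 0.000) m/s.
Velocity relative to ground = (-1.632, 1.322) + (1.300, 0.000) = (-0.332, 1.322) m/s.
Bearing = atan2(-0.33, 1.32) = 345.90° clockwise from north.

346°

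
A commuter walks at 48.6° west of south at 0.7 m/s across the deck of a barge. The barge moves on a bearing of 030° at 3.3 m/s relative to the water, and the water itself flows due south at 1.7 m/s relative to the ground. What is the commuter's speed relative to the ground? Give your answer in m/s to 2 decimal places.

In east/north components (m/s): commuter relative to barge = (-0.525, -0.463); barge relative to water = (1.650, 2.858); water relative to ground = (0.000, -1.700).
Sum = (1.125, 0.695) m/s.
Speed = |(1.125, 0.695)| = 1.322 m/s.

1.32 m/s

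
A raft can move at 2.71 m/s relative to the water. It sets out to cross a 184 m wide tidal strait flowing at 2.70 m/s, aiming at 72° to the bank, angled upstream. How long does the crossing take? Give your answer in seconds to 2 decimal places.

The component of the raft's velocity perpendicular to the bank is 2.71 × sin 72° = 2.577 m/s.
The current is parallel to the bank, so it does not affect the crossing time.
Time = 184 / 2.577 = 71.391 s.

71.39 s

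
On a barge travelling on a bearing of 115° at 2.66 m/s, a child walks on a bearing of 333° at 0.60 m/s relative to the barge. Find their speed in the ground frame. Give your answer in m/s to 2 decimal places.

Taking east as x and north as y: barge velocity = (2.411, -1.124) m/s; child velocity relative to barge = (-0.272, 0.535) m/s.
Velocity relative to ground = (2.411, -1.124) + (-0.272, 0.535) = (2.138, -0.590) m/s.
Speed = |(2.138, -0.590)| = 2.218 m/s.

2.22 m/s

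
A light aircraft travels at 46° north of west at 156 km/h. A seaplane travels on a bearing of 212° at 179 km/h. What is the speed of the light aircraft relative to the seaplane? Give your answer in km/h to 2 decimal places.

Taking east as x and north as y: light aircraft velocity = (-108.367, 112.217) km/h; seaplane velocity = (-94.856, -151.801) km/h.
Velocity of light aircraft relative to seaplane = (-108.367, 112.217) − (-94.856, -151.801) = (-13.511, 264.018) km/h.
Magnitude = |(-13.511, 264.018)| = 264.363 km/h.

264.36 km/h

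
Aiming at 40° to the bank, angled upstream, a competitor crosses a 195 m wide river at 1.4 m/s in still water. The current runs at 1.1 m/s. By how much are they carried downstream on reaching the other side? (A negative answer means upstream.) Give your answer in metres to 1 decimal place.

Perpendicular speed = 0.900 m/s; crossing time = 195 / 0.900 = 216.690 s.
Net downstream speed = 0.028 m/s.
Drift = 0.028 × 216.690 = 5.967 m (downstream).

6.0 m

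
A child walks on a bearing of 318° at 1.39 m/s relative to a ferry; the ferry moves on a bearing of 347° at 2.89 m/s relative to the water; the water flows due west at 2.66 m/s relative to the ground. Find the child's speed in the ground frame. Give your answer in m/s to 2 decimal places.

In east/north components (m/s): child relative to ferry = (-0.930, 1.033); ferry relative to water = (-0.650, 2.816); water relative to ground = (-2.660, 0.000).
Sum = (-4.240, 3.849) m/s.
Speed = |(-4.240, 3.849)| = 5.727 m/s.

5.73 m/s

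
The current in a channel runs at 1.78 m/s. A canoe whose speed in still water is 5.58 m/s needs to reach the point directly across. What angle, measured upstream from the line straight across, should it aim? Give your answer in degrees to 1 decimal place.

18.6°

To cancel the current, the upstream component of the canoe's velocity must equal the flow: 5.58 sin θ = 1.78.
sin θ = 1.78 / 5.58 = 0.3190.
θ = arcsin(0.3190) = 18.602°.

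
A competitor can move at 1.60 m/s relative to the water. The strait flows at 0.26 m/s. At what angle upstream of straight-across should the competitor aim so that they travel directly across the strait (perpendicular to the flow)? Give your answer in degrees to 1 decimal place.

To cancel the current, the upstream component of the competitor's velocity must equal the flow: 1.60 sin θ = 0.26.
sin θ = 0.26 / 1.60 = 0.1625.
θ = arcsin(0.1625) = 9.352°.

9.4°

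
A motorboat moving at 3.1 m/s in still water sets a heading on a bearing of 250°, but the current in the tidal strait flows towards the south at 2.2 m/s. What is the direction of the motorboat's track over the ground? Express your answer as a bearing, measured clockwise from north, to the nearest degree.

Taking east as x and north as y: velocity relative to the water = (-2.913, -1.060) m/s; the water relative to ground = (0.000, -2.200) m/s.
Velocity relative to ground = (-2.913, -1.060) + (0.000, -2.200) = (-2.913, -3.260) m/s.
Bearing = atan2(-2.91, -3.26) = 221.78° clockwise from north.

222°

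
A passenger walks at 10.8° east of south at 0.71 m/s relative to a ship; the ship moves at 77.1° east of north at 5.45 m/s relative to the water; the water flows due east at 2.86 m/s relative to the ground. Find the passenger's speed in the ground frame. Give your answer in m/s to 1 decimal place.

8.3 m/s

In east/north components (m/s): passenger relative to ship = (0.133, -0.697); ship relative to water = (5.312, 1.217); water relative to ground = (2.860, 0.000).
Sum = (8.305, 0.519) m/s.
Speed = |(8.305, 0.519)| = 8.322 m/s.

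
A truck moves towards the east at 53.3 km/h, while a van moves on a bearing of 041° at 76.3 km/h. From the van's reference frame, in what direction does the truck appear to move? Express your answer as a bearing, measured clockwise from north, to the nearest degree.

177°

Taking east as x and north as y: truck velocity = (53.300, 0.000) km/h; van velocity = (50.057, 57.584) km/h.
Velocity of truck relative to van = (53.300, 0.000) − (50.057, 57.584) = (3.243, -57.584) km/h.
Bearing = atan2(3.24, -57.58) = 176.78° clockwise from north.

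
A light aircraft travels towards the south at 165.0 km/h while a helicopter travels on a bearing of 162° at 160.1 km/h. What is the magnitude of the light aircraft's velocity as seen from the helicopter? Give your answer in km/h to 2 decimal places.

Taking east as x and north as y: light aircraft velocity = (0.000, -165.000) km/h; helicopter velocity = (49.474, -152.264) km/h.
Velocity of light aircraft relative to helicopter = (0.000, -165.000) − (49.474, -152.264) = (-49.474, -12.736) km/h.
Magnitude = |(-49.474, -12.736)| = 51.087 km/h.

51.09 km/h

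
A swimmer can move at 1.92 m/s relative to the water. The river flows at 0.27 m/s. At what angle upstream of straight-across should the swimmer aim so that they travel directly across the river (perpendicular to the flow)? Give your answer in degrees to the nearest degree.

8°

To cancel the current, the upstream component of the swimmer's velocity must equal the flow: 1.92 sin θ = 0.27.
sin θ = 0.27 / 1.92 = 0.1406.
θ = arcsin(0.1406) = 8.084°.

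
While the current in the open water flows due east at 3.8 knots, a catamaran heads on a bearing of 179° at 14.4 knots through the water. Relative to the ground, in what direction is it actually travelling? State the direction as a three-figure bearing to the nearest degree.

Taking east as x and north as y: velocity relative to the water = (0.251, -14.398) knots; the water relative to ground = (3.800, 0.000) knots.
Velocity relative to ground = (0.251, -14.398) + (3.800, 0.000) = (4.051, -14.398) knots.
Bearing = atan2(4.05, -14.40) = 164.28° clockwise from north.

164°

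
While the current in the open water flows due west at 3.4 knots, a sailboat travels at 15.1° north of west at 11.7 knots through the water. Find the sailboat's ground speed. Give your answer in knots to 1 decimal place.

15.0 knots

Taking east as x and north as y: velocity relative to the water = (-11.296, 3.048) knots; the water relative to ground = (-3.400, 0.000) knots.
Velocity relative to ground = (-11.296, 3.048) + (-3.400, 0.000) = (-14.696, 3.048) knots.
Speed = |(-14.696, 3.048)| = 15.009 knots.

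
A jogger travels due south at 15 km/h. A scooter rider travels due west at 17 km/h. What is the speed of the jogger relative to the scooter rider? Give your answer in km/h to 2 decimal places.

22.67 km/h

Taking east as x and north as y: jogger velocity = (0.000, -15.000) km/h; scooter rider velocity = (-17.000, 0.000) km/h.
Velocity of jogger relative to scooter rider = (0.000, -15.000) − (-17.000, 0.000) = (17.000, -15.000) km/h.
Magnitude = |(17.000, -15.000)| = 22.672 km/h.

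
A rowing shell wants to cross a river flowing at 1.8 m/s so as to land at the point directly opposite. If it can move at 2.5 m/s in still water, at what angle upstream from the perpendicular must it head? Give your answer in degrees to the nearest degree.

To cancel the current, the upstream component of the rowing shell's velocity must equal the flow: 2.5 sin θ = 1.8.
sin θ = 1.8 / 2.5 = 0.7200.
θ = arcsin(0.7200) = 46.054°.

46°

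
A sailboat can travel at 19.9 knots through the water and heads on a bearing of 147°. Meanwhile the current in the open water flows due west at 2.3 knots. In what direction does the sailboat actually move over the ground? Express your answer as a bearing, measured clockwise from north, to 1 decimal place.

Taking east as x and north as y: velocity relative to the water = (10.838, -16.690) knots; the water relative to ground = (-2.300, 0.000) knots.
Velocity relative to ground = (10.838, -16.690) + (-2.300, 0.000) = (8.538, -16.690) knots.
Bearing = atan2(8.54, -16.69) = 152.91° clockwise from north.

152.9°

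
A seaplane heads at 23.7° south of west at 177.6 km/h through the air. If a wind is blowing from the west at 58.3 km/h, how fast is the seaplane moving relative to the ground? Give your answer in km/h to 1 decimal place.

126.4 km/h

Taking east as x and north as y: velocity relative to the air = (-162.622, -71.386) km/h; the air relative to ground = (58.300, 0.000) km/h.
Velocity relative to ground = (-162.622, -71.386) + (58.300, 0.000) = (-104.322, -71.386) km/h.
Speed = |(-104.322, -71.386)| = 126.408 km/h.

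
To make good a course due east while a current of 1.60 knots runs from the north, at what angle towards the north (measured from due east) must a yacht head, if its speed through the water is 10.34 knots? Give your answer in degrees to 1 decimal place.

8.9°

The current pushes perpendicular to the desired track; the heading must have a component into the current equal to 1.60 knots: 10.34 sin θ = 1.60.
sin θ = 0.1547, so θ = 8.902°.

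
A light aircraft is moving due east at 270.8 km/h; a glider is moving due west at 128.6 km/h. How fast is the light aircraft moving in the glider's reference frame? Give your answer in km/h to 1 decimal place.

399.4 km/h

Taking east as x and north as y: light aircraft velocity = (270.800, 0.000) km/h; glider velocity = (-128.600, 0.000) km/h.
Velocity of light aircraft relative to glider = (270.800, 0.000) − (-128.600, 0.000) = (399.400, 0.000) km/h.
Magnitude = |(399.400, 0.000)| = 399.400 km/h.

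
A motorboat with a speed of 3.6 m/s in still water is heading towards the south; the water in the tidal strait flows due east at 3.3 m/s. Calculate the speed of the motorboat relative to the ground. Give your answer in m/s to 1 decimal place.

Taking east as x and north as y: velocity relative to the water = (0.000, -3.600) m/s; the water relative to ground = (3.300, 0.000) m/s.
Velocity relative to ground = (0.000, -3.600) + (3.300, 0.000) = (3.300, -3.600) m/s.
Speed = |(3.300, -3.600)| = 4.884 m/s.

4.9 m/s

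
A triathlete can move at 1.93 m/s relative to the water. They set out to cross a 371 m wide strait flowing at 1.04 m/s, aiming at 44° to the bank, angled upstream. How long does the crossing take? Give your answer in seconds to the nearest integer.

277 s

The component of the triathlete's velocity perpendicular to the bank is 1.93 × sin 44° = 1.341 m/s.
Only the cross-stream component determines the crossing time; the current contributes nothing perpendicular to the bank.
Time = 371 / 1.341 = 276.723 s.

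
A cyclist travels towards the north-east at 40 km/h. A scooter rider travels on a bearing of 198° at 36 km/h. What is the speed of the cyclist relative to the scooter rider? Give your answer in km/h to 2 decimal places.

Taking east as x and north as y: cyclist velocity = (28.284, 28.284) km/h; scooter rider velocity = (-11.125, -34.238) km/h.
Velocity of cyclist relative to scooter rider = (28.284, 28.284) − (-11.125, -34.238) = (39.409, 62.522) km/h.
Magnitude = |(39.409, 62.522)| = 73.906 km/h.

73.91 km/h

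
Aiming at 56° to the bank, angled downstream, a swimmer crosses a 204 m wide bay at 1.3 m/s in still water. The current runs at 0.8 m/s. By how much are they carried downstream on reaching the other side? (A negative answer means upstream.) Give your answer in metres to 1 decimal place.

289.0 m

Perpendicular speed = 1.078 m/s; crossing time = 204 / 1.078 = 189.283 s.
Net downstream speed = 1.527 m/s.
Drift = 1.527 × 189.283 = 289.026 m (downstream).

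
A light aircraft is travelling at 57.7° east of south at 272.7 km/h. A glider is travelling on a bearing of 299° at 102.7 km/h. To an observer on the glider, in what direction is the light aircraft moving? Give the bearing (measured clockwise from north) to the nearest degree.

Taking east as x and north as y: light aircraft velocity = (230.503, -145.718) km/h; glider velocity = (-89.823, 49.790) km/h.
Velocity of light aircraft relative to glider = (230.503, -145.718) − (-89.823, 49.790) = (320.326, -195.508) km/h.
Bearing = atan2(320.33, -195.51) = 121.40° clockwise from north.

121°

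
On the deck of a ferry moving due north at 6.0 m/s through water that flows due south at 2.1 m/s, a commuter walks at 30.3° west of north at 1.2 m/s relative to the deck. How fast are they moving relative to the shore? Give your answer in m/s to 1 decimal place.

In east/north components (m/s): commuter relative to ferry = (-0.605, 1.036); ferry relative to water = (0.000, 6.000); water relative to ground = (0.000, -2.100).
Sum = (-0.605, 4.936) m/s.
Speed = |(-0.605, 4.936)| = 4.973 m/s.

5.0 m/s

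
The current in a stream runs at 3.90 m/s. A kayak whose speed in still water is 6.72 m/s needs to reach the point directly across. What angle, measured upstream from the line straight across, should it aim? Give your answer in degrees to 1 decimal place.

35.5°

To cancel the current, the upstream component of the kayak's velocity must equal the flow: 6.72 sin θ = 3.90.
sin θ = 3.90 / 6.72 = 0.5804.
θ = arcsin(0.5804) = 35.476°.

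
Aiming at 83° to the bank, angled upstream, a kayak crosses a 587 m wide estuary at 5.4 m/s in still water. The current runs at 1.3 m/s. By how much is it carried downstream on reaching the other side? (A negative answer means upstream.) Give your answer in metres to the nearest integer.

Perpendicular speed = 5.360 m/s; crossing time = 587 / 5.360 = 109.520 s.
Net downstream speed = 0.642 m/s.
Drift = 0.642 × 109.520 = 70.302 m (downstream).

70 m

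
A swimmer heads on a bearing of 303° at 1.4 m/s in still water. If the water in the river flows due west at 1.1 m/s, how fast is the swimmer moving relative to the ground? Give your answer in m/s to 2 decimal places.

Taking east as x and north as y: velocity relative to the water = (-1.174, 0.762) m/s; the water relative to ground = (-1.100, 0.000) m/s.
Velocity relative to ground = (-1.174, 0.762) + (-1.100, 0.000) = (-2.274, 0.762) m/s.
Speed = |(-2.274, 0.762)| = 2.399 m/s.

2.40 m/s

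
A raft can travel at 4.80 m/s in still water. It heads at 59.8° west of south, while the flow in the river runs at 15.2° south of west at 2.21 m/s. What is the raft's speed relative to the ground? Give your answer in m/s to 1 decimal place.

Taking east as x and north as y: velocity relative to the water = (-4.149, -2.414) m/s; the water relative to ground = (-2.133, -0.579) m/s.
Velocity relative to ground = (-4.149, -2.414) + (-2.133, -0.579) = (-6.281, -2.994) m/s.
Speed = |(-6.281, -2.994)| = 6.958 m/s.

7.0 m/s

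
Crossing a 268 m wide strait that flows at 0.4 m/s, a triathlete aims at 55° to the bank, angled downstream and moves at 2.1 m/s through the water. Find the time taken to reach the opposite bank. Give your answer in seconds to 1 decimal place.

155.8 s

The component of the triathlete's velocity perpendicular to the bank is 2.1 × sin 55° = 1.720 m/s.
The flow acts along the bank and has no component across it.
Time = 268 / 1.720 = 155.794 s.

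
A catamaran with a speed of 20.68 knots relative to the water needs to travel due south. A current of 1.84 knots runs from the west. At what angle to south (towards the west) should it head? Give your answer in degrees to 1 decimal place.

The current pushes perpendicular to the desired track; the heading must have a component into the current equal to 1.84 knots: 20.68 sin θ = 1.84.
sin θ = 0.0890, so θ = 5.105°.

5.1°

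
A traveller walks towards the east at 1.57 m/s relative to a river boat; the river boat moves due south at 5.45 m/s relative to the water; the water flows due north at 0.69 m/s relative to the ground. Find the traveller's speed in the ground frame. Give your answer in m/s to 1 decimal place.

5.0 m/s

In east/north components (m/s): traveller relative to river boat = (1.570, 0.000); river boat relative to water = (0.000, -5.450); water relative to ground = (0.000, 0.690).
Sum = (1.570, -4.760) m/s.
Speed = |(1.570, -4.760)| = 5.012 m/s.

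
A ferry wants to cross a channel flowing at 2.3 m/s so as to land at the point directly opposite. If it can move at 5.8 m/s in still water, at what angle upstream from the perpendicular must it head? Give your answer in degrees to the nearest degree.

23°

To cancel the current, the upstream component of the ferry's velocity must equal the flow: 5.8 sin θ = 2.3.
sin θ = 2.3 / 5.8 = 0.3966.
θ = arcsin(0.3966) = 23.363°.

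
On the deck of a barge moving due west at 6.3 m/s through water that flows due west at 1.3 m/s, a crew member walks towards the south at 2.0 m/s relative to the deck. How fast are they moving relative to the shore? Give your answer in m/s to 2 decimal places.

In east/north components (m/s): crew member relative to barge = (0.000, -2.000); barge relative to water = (-6.300, 0.000); water relative to ground = (-1.300, 0.000).
Sum = (-7.600, -2.000) m/s.
Speed = |(-7.600, -2.000)| = 7.859 m/s.

7.86 m/s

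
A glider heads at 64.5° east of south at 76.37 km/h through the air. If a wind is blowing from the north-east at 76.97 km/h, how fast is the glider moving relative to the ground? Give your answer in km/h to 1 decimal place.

88.5 km/h

Taking east as x and north as y: velocity relative to the air = (68.930, -32.878) km/h; the air relative to ground = (-54.426, -54.426) km/h.
Velocity relative to ground = (68.930, -32.878) + (-54.426, -54.426) = (14.504, -87.304) km/h.
Speed = |(14.504, -87.304)| = 88.501 km/h.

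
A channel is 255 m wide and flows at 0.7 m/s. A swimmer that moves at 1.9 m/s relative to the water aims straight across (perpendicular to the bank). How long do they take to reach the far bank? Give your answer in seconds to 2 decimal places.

The component of the swimmer's velocity perpendicular to the bank is 1.9 m/s.
The flow acts along the bank and has no component across it.
Time = 255 / 1.900 = 134.211 s.

134.21 s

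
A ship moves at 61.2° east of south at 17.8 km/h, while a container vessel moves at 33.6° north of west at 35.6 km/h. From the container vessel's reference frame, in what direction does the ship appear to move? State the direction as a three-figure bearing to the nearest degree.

Taking east as x and north as y: ship velocity = (15.598, -8.575) km/h; container vessel velocity = (-29.652, 19.701) km/h.
Velocity of ship relative to container vessel = (15.598, -8.575) − (-29.652, 19.701) = (45.250, -28.276) km/h.
Bearing = atan2(45.25, -28.28) = 122.00° clockwise from north.

122°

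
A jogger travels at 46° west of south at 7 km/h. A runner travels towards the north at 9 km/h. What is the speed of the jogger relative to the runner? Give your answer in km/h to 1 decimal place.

Taking east as x and north as y: jogger velocity = (-5.035, -4.863) km/h; runner velocity = (0.000, 9.000) km/h.
Velocity of jogger relative to runner = (-5.035, -4.863) − (0.000, 9.000) = (-5.035, -13.863) km/h.
Magnitude = |(-5.035, -13.863)| = 14.749 km/h.

14.7 km/h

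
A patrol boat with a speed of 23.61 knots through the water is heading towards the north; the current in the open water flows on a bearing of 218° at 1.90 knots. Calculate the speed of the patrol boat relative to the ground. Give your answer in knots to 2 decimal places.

22.14 knots

Taking east as x and north as y: velocity relative to the water = (0.000, 23.610) knots; the water relative to ground = (-1.170, -1.497) knots.
Velocity relative to ground = (0.000, 23.610) + (-1.170, -1.497) = (-1.170, 22.113) knots.
Speed = |(-1.170, 22.113)| = 22.144 knots.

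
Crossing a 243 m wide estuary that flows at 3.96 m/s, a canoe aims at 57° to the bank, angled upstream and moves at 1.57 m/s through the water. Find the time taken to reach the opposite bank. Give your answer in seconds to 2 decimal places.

184.55 s

The component of the canoe's velocity perpendicular to the bank is 1.57 × sin 57° = 1.317 m/s.
The flow acts along the bank and has no component across it.
Time = 243 / 1.317 = 184.550 s.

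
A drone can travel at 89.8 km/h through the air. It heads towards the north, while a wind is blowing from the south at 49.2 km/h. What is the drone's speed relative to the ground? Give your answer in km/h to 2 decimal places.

Taking east as x and north as y: velocity relative to the air = (0.000, 89.800) km/h; the air relative to ground = (0.000, 49.200) km/h.
Velocity relative to ground = (0.000, 89.800) + (0.000, 49.200) = (0.000, 139.000) km/h.
Speed = |(0.000, 139.000)| = 139.000 km/h.

139.00 km/h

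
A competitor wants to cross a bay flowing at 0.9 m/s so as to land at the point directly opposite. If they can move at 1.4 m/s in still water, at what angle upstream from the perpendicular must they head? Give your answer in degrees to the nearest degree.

40°

To cancel the current, the upstream component of the competitor's velocity must equal the flow: 1.4 sin θ = 0.9.
sin θ = 0.9 / 1.4 = 0.6429.
θ = arcsin(0.6429) = 40.005°.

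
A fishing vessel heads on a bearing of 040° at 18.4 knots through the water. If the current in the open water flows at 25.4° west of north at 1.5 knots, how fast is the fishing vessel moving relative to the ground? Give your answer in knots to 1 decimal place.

Taking east as x and north as y: velocity relative to the water = (11.827, 14.095) knots; the water relative to ground = (-0.643, 1.355) knots.
Velocity relative to ground = (11.827, 14.095) + (-0.643, 1.355) = (11.184, 15.450) knots.
Speed = |(11.184, 15.450)| = 19.073 knots.

19.1 knots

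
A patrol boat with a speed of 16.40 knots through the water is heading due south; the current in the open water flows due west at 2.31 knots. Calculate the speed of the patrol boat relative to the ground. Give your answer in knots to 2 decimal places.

16.56 knots

Taking east as x and north as y: velocity relative to the water = (0.000, -16.400) knots; the water relative to ground = (-2.310, 0.000) knots.
Velocity relative to ground = (0.000, -16.400) + (-2.310, 0.000) = (-2.310, -16.400) knots.
Speed = |(-2.310, -16.400)| = 16.562 knots.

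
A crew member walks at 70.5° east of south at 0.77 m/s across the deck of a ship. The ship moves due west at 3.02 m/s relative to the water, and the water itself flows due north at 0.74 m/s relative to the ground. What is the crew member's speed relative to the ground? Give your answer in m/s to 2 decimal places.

In east/north components (m/s): crew member relative to ship = (0.726, -0.257); ship relative to water = (-3.020, 0.000); water relative to ground = (0.000, 0.740).
Sum = (-2.294, 0.483) m/s.
Speed = |(-2.294, 0.483)| = 2.344 m/s.

2.34 m/s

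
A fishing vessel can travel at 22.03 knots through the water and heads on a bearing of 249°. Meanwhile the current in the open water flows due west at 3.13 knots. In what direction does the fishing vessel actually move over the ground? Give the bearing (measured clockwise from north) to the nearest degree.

Taking east as x and north as y: velocity relative to the water = (-20.567, -7.895) knots; the water relative to ground = (-3.130, 0.000) knots.
Velocity relative to ground = (-20.567, -7.895) + (-3.130, 0.000) = (-23.697, -7.895) knots.
Bearing = atan2(-23.70, -7.89) = 251.57° clockwise from north.

252°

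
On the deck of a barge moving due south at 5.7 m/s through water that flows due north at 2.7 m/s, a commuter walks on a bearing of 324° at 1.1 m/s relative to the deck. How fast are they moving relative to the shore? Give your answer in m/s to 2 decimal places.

In east/north components (m/s): commuter relative to barge = (-0.647, 0.890); barge relative to water = (0.000, -5.700); water relative to ground = (0.000, 2.700).
Sum = (-0.647, -2.110) m/s.
Speed = |(-0.647, -2.110)| = 2.207 m/s.

2.21 m/s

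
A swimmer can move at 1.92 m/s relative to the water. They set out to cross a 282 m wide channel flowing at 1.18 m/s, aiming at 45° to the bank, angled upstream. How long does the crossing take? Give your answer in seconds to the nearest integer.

The component of the swimmer's velocity perpendicular to the bank is 1.92 × sin 45° = 1.358 m/s.
The current is parallel to the bank, so it does not affect the crossing time.
Time = 282 / 1.358 = 207.713 s.

208 s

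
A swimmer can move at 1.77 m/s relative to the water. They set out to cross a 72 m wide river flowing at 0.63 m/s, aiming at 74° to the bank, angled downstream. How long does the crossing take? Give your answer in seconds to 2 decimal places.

42.32 s

The component of the swimmer's velocity perpendicular to the bank is 1.77 × sin 74° = 1.701 m/s.
Only the cross-stream component determines the crossing time; the current contributes nothing perpendicular to the bank.
Time = 72 / 1.701 = 42.317 s.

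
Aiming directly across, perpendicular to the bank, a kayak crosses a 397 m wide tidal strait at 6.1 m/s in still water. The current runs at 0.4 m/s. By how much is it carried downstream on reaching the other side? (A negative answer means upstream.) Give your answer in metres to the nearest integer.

Perpendicular speed = 6.100 m/s; crossing time = 397 / 6.100 = 65.082 s.
Net downstream speed = 0.400 m/s.
Drift = 0.400 × 65.082 = 26.033 m (downstream).

26 m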